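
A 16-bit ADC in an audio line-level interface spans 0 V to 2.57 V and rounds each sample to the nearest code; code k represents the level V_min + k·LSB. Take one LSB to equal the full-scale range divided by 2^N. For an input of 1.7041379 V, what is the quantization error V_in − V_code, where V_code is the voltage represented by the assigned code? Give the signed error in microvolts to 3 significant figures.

+7.04 µV

Range is 2.57 V. LSB = 2.57 V / 2^16 ≈ 39.22 µV.
Position in LSBs: (1.7041379 − (0)) × 65536/2.57 = 43456.1795; rounding gives k = 43456.
Reconstructed level: 0 + 43456 × 2.57/65536 V = 1.7041308594 V.
V_in − V_code = 1.7041379 − (1.7041308594) = +7.04 µV.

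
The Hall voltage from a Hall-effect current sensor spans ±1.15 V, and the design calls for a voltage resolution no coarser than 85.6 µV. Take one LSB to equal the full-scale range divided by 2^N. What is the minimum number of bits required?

Full-scale range = 1.15 V − (-1.15 V) = 2.3 V.
Levels needed ≥ 2.3/85.6 µV = 26870. 2^15 = 32768 suffices, so N_min = 15.

15 bits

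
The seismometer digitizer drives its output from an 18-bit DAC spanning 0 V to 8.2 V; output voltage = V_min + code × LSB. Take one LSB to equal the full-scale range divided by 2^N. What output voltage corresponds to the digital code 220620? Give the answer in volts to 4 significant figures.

6.901 V

Full-scale range = 8.2 V. LSB = 8.2 V / 2^18.
Output = V_min + (220620/262144) × range = 0 + 0.841599 × 8.2 V
      = 0 + 6.90111 = 6.90111 V.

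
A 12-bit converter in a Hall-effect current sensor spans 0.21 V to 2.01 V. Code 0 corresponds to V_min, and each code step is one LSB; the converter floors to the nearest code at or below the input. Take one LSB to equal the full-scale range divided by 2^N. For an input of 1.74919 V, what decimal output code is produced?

3502

The full-scale span is 2.01 − (0.21) = 1.8 V. LSB = 1.8 V / 2^12 ≈ 439.5 µV.
(V_in − V_min) × 2^12/range = (1.74919 − (0.21)) × 4096/1.8 = 3502.512.
Floor → code = 3502.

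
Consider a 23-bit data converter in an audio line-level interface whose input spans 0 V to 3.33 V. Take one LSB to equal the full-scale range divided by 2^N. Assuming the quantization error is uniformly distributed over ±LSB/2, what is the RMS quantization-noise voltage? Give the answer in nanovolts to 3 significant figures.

Range is 3.33 V.
LSB = 3.33 V / 2^23 = 396.97 nV.
σ_q = LSB/√12 = 396.97 nV/3.4641 = 115 nV.

115 nV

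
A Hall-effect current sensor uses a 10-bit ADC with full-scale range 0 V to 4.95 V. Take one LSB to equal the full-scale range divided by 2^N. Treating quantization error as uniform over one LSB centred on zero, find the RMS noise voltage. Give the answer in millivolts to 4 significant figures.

V_FS = 4.95 V.
LSB = 4.95 V ÷ 2^10 = 4.95/1024 V = 4.83398 mV.
V_rms = LSB/√12 = 4.83398 mV / √12 = 1.395 mV.

1.395 mV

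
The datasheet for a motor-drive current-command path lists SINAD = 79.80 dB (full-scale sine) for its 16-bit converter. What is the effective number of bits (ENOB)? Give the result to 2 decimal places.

ENOB = (SINAD − 1.76) / 6.02 = (79.80 − 1.76) / 6.02 = 78.04 / 6.02 = 12.9635.

12.96 bits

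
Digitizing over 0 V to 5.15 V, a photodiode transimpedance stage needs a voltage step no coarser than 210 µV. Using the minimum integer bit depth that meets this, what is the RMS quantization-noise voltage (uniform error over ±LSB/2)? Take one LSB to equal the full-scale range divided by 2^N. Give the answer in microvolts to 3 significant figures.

45.4 µV

V_FS = 5.15 V.
Need 2^N ≥ 5.15 V / 210 µV = 24520 → N_min = 15.
Step size = 5.15/32768 V = 157.17 µV.
V_rms = LSB/√12 = 45.4 µV.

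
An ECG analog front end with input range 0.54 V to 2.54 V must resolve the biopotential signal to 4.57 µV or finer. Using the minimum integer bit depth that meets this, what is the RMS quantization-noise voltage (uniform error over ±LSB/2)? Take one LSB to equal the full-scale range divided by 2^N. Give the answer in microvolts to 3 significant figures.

Span: 2.54 V − (0.54 V) = 2 V.
2 V / 4.57 µV = 437600. Since 2^18 = 262144 and 2^19 = 524288, N = 19.
Step size = 2/524288 V = 3.8147 µV.
σ_q = LSB/√12 = 3.8147 µV/3.4641 = 1.10 µV.

1.10 µV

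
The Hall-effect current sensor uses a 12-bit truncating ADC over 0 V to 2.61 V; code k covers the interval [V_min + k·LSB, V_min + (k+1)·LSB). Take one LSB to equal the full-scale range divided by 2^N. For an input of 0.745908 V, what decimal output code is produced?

1170

V_FS = 2.61 V. LSB = 2.61 V / 2^12 ≈ 0.6372 mV.
code = ⌊(V_in − V_min)/LSB⌋ = ⌊(V_in − V_min) × 2^12 / range⌋
     = ⌊(0.745908 − (0)) × 4096 / 2.61⌋ = ⌊0.745908 × 4096/2.61⌋
     = ⌊1170.590⌋ = 1170.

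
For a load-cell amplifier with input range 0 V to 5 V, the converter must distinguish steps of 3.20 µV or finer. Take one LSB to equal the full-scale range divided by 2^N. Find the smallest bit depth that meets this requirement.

V_FS = 5 V.
Required number of levels: 5/3.20 µV = 1.5625e6; smallest N with 2^N ≥ that is 21.

21 bits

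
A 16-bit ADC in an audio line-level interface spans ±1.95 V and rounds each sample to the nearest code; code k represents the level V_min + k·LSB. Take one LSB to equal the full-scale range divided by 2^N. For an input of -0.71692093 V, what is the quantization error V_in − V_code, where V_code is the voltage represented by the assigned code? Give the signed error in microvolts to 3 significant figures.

−12.7 µV

Full-scale range = 1.95 V − (-1.95 V) = 3.9 V. LSB = 3.9 V / 2^16 ≈ 59.51 µV.
(V_in − V_min)/LSB = (-0.71692093 − (-1.95)) × 65536/3.9 = 20720.7872 → nearest code k = 20721.
V_code = V_min + k × range/2^16 = -1.95 + 20721 × 3.9/65536 = -0.71690826416 V.
Error = V_in − V_code = -0.71692093 − (-0.71690826416) = −12.7 µV.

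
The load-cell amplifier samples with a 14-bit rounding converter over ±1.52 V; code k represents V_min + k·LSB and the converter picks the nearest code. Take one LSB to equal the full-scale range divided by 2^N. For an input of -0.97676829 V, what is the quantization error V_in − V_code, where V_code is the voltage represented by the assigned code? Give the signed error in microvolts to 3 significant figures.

Span: 1.52 V − (-1.52 V) = 3.04 V. LSB = 3.04 V / 2^14 ≈ 185.5 µV.
(V_in − V_min)/LSB = (-0.97676829 − (-1.52)) × 16384/3.04 = 2927.7330 → nearest code k = 2928.
V_code = -1.52 + (2928/16384) × 3.04 = -0.97671875000 V.
Error = V_in − V_code = -0.97676829 − (-0.97671875000) = −49.5 µV.

−49.5 µV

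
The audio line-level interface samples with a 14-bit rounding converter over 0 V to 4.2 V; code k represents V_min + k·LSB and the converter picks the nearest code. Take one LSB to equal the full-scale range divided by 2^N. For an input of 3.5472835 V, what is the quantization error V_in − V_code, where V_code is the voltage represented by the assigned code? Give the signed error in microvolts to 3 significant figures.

−55.4 µV

Full-scale range = 4.2 V. LSB = 4.2 V / 2^14 ≈ 256.3 µV.
(V_in − V_min)/LSB = (3.5472835 − (0)) × 16384/4.2 = 13837.7840 → nearest code k = 13838.
Reconstructed level: 0 + 13838 × 4.2/16384 V = 3.5473388672 V.
V_in − V_code = 3.5472835 − (3.5473388672) = −55.4 µV.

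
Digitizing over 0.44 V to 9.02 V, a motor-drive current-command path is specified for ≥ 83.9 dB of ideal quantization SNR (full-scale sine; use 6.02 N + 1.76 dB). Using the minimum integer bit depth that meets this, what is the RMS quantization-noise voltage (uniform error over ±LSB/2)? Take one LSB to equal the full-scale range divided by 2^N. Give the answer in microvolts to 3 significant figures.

Range = 9.02 − (0.44) = 8.58 V.
N ≥ (83.9 − 1.76)/6.02 = 13.645 → N_min = 14.
Step size = 8.58/16384 V = 0.52368 mV.
RMS noise = LSB/√12 = 151 µV.

151 µV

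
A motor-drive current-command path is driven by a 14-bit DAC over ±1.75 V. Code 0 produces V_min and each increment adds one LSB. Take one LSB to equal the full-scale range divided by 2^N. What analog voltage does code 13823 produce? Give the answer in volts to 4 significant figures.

1.203 V

The full-scale span is 1.75 − (-1.75) = 3.5 V. LSB = 3.5 V / 2^14.
V_out = V_min + code × LSB = -1.75 V + 13823 × 3.5 V / 16384
      = -1.75 + 2.95291 = 1.20291 V.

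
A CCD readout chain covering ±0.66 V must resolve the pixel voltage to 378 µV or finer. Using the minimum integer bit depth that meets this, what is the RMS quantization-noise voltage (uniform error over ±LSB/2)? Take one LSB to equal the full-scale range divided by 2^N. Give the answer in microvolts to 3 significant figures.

Range = 0.66 − (-0.66) = 1.32 V.
1.32 V / 378 µV = 3492. Since 2^11 = 2048 and 2^12 = 4096, N = 12.
One LSB is 1.32 V / 4096 = 322.27 µV.
σ_q = LSB/√12 = 322.27 µV/3.4641 = 93.0 µV.

93.0 µV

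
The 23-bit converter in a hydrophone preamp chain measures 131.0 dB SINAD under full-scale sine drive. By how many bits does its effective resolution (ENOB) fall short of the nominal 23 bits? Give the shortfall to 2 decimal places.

1.53 bits

ENOB = (SINAD − 1.76)/6.02 = (131.0 − 1.76)/6.02 = 21.4684 bits.
23 − 21.4684 = 1.53 bits below nominal.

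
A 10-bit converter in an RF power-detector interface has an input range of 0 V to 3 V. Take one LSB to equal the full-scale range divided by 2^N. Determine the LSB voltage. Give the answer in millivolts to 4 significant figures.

Full-scale range = 3 V.
Number of codes = 2^10 = 1024.
LSB = 3 V / 2^10 = 2.930 mV.

2.930 mV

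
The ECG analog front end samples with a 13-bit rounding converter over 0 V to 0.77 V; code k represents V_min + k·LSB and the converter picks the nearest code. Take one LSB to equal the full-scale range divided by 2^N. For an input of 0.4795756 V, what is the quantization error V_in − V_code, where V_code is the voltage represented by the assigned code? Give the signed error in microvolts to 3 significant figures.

+17.5 µV

Range is 0.77 V. LSB = 0.77 V / 2^13 ≈ 93.99 µV.
(0.4795756 − (0)) / LSB = 0.4795756 × 8192/0.77 = 5102.1861. Nearest integer: k = 5102.
V_code = 0 + (5102/8192) × 0.77 = 0.4795581055 V.
Error = V_in − V_code = 0.4795756 − (0.4795581055) = +17.5 µV.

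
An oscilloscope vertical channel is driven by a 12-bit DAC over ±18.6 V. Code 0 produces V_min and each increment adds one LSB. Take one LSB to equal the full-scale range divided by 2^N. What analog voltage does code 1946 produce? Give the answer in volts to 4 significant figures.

Range = 18.6 − (-18.6) = 37.2 V. LSB = 37.2 V / 2^12.
Output = V_min + (1946/4096) × range = -18.6 + 0.475098 × 37.2 V
      = -18.6 + 17.6736 = -0.926367 V.

-0.9264 V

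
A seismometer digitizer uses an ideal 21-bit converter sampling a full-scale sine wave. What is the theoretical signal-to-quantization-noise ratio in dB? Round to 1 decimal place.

For an ideal N-bit converter with full-scale sine input, SNR = 6.02 N + 1.76 dB. SNR = 6.02 × 21 + 1.76 = 126.42 + 1.76 = 128.18 dB.

128.2 dB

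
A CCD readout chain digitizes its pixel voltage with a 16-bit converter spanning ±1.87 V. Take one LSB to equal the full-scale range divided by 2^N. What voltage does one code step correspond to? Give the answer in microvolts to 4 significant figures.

57.07 µV

Range = 1.87 − (-1.87) = 3.74 V.
2^16 = 65536 levels.
Step size = 3.74/65536 V = 57.07 µV.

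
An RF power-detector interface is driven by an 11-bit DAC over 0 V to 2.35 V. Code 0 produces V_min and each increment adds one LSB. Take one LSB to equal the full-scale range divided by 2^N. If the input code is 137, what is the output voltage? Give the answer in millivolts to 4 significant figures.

157.2 mV

Span = 2.35 V. LSB = 2.35 V / 2^11.
Output = V_min + (137/2048) × range = 0 + 0.0668945 × 2.35 V
      = 0 + 0.157202 = 0.157202 V.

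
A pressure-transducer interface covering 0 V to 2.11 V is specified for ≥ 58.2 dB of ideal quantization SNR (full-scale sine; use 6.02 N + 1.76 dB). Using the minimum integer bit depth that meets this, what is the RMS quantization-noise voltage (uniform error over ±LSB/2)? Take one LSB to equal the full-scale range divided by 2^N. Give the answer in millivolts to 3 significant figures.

Span = 2.11 V.
N ≥ (58.2 − 1.76)/6.02 = 9.375 → N_min = 10.
One LSB is 2.11 V / 1024 = 2.0605 mV.
σ_q = LSB/√12 = 2.0605 mV/3.4641 = 0.595 mV.

0.595 mV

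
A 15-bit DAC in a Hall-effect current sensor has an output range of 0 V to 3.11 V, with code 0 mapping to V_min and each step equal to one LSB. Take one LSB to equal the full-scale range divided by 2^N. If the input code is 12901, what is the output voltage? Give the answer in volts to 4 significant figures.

1.224 V

V_FS = 3.11 V. LSB = 3.11 V / 2^15.
V_out = 0 + 12901 × (3.11/32768) V
      = 0 V + 1.22443 V = 1.22443 V.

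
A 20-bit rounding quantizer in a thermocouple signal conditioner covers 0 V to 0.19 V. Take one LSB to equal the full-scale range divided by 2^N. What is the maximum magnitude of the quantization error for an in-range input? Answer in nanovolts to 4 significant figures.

Range is 0.19 V.
LSB = 0.19 V / 2^20 = 181.198 nV.
A rounding quantizer has |error| ≤ LSB/2 = 90.60 nV.

90.60 nV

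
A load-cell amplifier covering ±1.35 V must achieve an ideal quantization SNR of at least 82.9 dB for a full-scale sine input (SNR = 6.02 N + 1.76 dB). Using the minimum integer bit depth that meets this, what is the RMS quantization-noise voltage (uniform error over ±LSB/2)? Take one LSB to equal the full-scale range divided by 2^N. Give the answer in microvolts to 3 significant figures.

Full-scale range = 1.35 V − (-1.35 V) = 2.7 V.
N ≥ (82.9 − 1.76)/6.02 = 13.478 → N_min = 14.
LSB = 2.7 V / 2^14 = 164.79 µV.
σ_q = LSB/√12 = 164.79 µV/3.4641 = 47.6 µV.

47.6 µV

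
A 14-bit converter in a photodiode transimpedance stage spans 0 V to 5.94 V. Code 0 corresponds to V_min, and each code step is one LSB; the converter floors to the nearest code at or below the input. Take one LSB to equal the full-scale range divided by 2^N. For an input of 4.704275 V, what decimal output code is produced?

12975

V_FS = 5.94 V. LSB = 5.94 V / 2^14 ≈ 362.5 µV.
(V_in − V_min) × 2^14/range = (4.704275 − (0)) × 16384/5.94 = 12975.563.
Floor → code = 12975.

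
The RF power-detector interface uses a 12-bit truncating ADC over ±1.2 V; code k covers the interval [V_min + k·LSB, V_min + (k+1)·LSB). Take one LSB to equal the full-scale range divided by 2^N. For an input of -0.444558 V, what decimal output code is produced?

1289

The full-scale span is 1.2 − (-1.2) = 2.4 V. LSB = 2.4 V / 2^12 ≈ 0.5859 mV.
(V_in − V_min) × 2^12/range = (-0.444558 − (-1.2)) × 4096/2.4 = 1289.288.
Floor → code = 1289.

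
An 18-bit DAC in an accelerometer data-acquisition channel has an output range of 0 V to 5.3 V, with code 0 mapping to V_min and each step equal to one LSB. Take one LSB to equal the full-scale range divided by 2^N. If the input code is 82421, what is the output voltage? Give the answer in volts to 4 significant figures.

1.666 V

V_FS = 5.3 V. LSB = 5.3 V / 2^18.
V_out = 0 + 82421 × (5.3/262144) V
      = 0 + 1.66638 = 1.66638 V.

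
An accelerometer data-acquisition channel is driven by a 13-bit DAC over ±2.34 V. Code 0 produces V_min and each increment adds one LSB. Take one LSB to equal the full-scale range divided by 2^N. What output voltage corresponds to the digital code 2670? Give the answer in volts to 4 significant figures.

Span: 2.34 V − (-2.34 V) = 4.68 V. LSB = 4.68 V / 2^13.
V_out = V_min + code × LSB = -2.34 V + 2670 × 4.68 V / 8192
      = -2.34 V + 1.52534 V = -0.814658 V.

-0.8147 V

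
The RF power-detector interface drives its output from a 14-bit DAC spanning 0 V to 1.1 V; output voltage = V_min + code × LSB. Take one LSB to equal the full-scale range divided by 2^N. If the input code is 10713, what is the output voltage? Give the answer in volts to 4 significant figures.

Range is 1.1 V. LSB = 1.1 V / 2^14.
V_out = V_min + code × LSB = 0 V + 10713 × 1.1 V / 16384
      = 0 V + 0.719257 V = 0.719257 V.

0.7193 V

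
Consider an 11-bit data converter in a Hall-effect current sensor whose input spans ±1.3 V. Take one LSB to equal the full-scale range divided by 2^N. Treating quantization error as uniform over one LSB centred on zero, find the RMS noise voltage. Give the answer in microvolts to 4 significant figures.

366.5 µV

The full-scale span is 1.3 − (-1.3) = 2.6 V.
Step size = 2.6/2048 V = 1.26953 mV.
For a uniform distribution on [−LSB/2, +LSB/2], V_rms = LSB/√12 = 1.26953 mV/3.4641 = 366.5 µV.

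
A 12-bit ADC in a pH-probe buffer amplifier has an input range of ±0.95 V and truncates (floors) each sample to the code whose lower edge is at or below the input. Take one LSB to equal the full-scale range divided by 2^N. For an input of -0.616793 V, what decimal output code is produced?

The full-scale span is 0.95 − (-0.95) = 1.9 V. LSB = 1.9 V / 2^12 ≈ 463.9 µV.
(V_in − V_min) × 2^12/range = (-0.616793 − (-0.95)) × 4096/1.9 = 718.324.
Floor → code = 718.

718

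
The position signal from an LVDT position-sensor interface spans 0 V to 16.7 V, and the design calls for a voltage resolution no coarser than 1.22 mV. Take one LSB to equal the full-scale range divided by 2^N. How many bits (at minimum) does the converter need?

14 bits

V_FS = 16.7 V.
Levels needed ≥ 16.7/1.22 mV = 13690. 2^14 = 16384 suffices, so N_min = 14.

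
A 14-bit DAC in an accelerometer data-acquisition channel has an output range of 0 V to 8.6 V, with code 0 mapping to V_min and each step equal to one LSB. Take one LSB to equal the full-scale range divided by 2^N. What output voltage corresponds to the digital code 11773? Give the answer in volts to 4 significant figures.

6.180 V

Range is 8.6 V. LSB = 8.6 V / 2^14.
V_out = V_min + code × LSB = 0 V + 11773 × 8.6 V / 16384
      = 0 V + 6.17968 V = 6.17968 V.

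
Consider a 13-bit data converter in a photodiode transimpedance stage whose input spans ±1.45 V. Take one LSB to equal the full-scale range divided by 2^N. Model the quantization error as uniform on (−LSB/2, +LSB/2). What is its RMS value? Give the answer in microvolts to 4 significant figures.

102.2 µV

Range = 1.45 − (-1.45) = 2.9 V.
Step size = 2.9/8192 V = 354.004 µV.
RMS of a uniform error over width LSB is LSB/√12 = 102.2 µV.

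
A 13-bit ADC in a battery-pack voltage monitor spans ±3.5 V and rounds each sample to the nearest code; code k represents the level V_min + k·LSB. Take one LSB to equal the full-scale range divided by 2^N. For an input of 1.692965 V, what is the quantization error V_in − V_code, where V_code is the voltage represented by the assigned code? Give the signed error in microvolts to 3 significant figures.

+216 µV

Span: 3.5 V − (-3.5 V) = 7 V. LSB = 7 V / 2^13 ≈ 0.8545 mV.
(1.692965 − (-3.5)) / LSB = 5.192965 × 8192/7 = 6077.2528. Nearest integer: k = 6077.
V_code = -3.5 + (6077/8192) × 7 = 1.692749023 V.
Error = V_in − V_code = 1.692965 − (1.692749023) = +216 µV.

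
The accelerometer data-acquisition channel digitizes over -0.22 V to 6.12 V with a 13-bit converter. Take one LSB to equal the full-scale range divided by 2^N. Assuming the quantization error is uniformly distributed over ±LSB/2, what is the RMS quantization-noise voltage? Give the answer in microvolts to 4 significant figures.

223.4 µV

Range = 6.12 − (-0.22) = 6.34 V.
LSB = 6.34 V ÷ 2^13 = 6.34/8192 V = 0.773926 mV.
RMS of a uniform error over width LSB is LSB/√12 = 223.4 µV.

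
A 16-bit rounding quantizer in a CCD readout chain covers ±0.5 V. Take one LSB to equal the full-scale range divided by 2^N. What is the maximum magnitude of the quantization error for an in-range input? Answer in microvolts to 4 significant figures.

7.629 µV

Full-scale range = 0.5 V − (-0.5 V) = 1 V.
Step size = 1/65536 V = 15.2588 µV.
A rounding quantizer has |error| ≤ LSB/2 = 7.629 µV.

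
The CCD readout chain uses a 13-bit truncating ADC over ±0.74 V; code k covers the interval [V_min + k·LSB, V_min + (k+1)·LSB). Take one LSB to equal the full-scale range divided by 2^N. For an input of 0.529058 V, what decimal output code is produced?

7024

The full-scale span is 0.74 − (-0.74) = 1.48 V. LSB = 1.48 V / 2^13 ≈ 180.7 µV.
code = ⌊(V_in − V_min)/LSB⌋ = ⌊(V_in − V_min) × 2^13 / range⌋
     = ⌊(0.529058 − (-0.74)) × 8192 / 1.48⌋ = ⌊1.269058 × 8192/1.48⌋
     = ⌊7024.408⌋ = 7024.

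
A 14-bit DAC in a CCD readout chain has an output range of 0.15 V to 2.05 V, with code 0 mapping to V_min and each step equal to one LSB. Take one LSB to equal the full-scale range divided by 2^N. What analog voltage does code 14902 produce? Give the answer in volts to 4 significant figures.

Full-scale range = 2.05 V − (0.15 V) = 1.9 V. LSB = 1.9 V / 2^14.
V_out = V_min + code × LSB = 0.15 V + 14902 × 1.9 V / 16384
      = 0.15 + 1.72814 = 1.87814 V.

1.878 V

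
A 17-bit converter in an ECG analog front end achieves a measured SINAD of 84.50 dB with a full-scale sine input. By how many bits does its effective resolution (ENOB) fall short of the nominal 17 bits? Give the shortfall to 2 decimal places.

3.26 bits

N_eff = (84.50 − 1.76)/6.02 = 13.7442 bits.
17 − 13.7442 = 3.26 bits below nominal.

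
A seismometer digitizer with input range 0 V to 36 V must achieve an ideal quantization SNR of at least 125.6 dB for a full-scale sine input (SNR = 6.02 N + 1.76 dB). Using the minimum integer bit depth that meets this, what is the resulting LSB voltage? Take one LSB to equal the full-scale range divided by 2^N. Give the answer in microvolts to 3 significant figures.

V_FS = 36 V.
6.02 N + 1.76 ≥ 125.6 gives N ≥ 20.571, so the minimum integer is 21.
LSB = 36 V ÷ 2^21 = 36/2097152 V = 17.2 µV.

17.2 µV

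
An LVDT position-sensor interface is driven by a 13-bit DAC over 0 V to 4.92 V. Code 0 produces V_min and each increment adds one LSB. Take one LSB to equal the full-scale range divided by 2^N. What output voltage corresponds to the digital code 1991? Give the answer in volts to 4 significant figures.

Range is 4.92 V. LSB = 4.92 V / 2^13.
V_out = V_min + code × LSB = 0 V + 1991 × 4.92 V / 8192
      = 0 + 1.19577 = 1.19577 V.

1.196 V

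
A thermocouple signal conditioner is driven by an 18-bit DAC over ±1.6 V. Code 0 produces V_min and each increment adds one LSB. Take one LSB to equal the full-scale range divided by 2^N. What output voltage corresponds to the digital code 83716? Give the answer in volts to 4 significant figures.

-0.5781 V

The full-scale span is 1.6 − (-1.6) = 3.2 V. LSB = 3.2 V / 2^18.
V_out = V_min + code × LSB = -1.6 V + 83716 × 3.2 V / 262144
      = -1.6 V + 1.02192 V = -0.578076 V.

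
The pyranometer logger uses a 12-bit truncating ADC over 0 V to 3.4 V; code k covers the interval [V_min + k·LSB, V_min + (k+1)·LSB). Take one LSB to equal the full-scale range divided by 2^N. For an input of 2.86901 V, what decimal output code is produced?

3456

Span = 3.4 V. LSB = 3.4 V / 2^12 ≈ 0.8301 mV.
V_in − V_min = 2.86901 − (0) = 2.86901 V.
Divide by LSB: 2.86901 × 4096/3.4 = 3456.3132.
Truncating gives code 3456.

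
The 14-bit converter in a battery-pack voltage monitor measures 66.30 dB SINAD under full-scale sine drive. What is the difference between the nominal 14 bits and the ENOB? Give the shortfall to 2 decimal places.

ENOB = (SINAD − 1.76)/6.02 = (66.30 − 1.76)/6.02 = 10.7209 bits.
14 − 10.7209 = 3.28 bits below nominal.

3.28 bits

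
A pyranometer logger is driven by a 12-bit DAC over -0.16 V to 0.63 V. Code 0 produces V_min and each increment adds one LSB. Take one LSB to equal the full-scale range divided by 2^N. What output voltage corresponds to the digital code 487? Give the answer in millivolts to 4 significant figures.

Full-scale range = 0.63 V − (-0.16 V) = 0.79 V. LSB = 0.79 V / 2^12.
V_out = V_min + code × LSB = -0.16 V + 487 × 0.79 V / 4096
      = -0.16 V + 0.0939282 V = -0.0660718 V.

-66.07 mV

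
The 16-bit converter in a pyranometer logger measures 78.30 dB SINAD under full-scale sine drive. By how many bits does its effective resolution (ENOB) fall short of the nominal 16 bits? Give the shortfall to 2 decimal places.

Effective bits = (78.30 − 1.76)/6.02 = 12.7143.
Shortfall = 16 − 12.7143 = 3.2857 bits.

3.29 bits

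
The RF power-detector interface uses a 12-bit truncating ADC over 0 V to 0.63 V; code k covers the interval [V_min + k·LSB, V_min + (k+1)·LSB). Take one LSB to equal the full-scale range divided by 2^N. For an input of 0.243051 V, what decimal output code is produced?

1580

Span = 0.63 V. LSB = 0.63 V / 2^12 ≈ 153.8 µV.
V_in − V_min = 0.243051 − (0) = 0.243051 V.
Divide by LSB: 0.243051 × 4096/0.63 = 1580.2173.
Truncating gives code 1580.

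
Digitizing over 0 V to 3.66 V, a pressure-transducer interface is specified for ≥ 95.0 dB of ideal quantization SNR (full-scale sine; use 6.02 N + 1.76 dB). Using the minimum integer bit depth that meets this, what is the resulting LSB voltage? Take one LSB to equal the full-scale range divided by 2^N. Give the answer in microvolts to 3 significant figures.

55.8 µV

Span = 3.66 V.
N ≥ (95.0 − 1.76)/6.02 = 15.488 → N_min = 16.
Step size = 3.66/65536 V = 55.8 µV.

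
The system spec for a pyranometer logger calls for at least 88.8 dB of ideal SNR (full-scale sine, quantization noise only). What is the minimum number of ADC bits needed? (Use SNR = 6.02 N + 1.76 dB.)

N ≥ (88.8 − 1.76)/6.02 = 14.458 → N_min = 15.

15 bits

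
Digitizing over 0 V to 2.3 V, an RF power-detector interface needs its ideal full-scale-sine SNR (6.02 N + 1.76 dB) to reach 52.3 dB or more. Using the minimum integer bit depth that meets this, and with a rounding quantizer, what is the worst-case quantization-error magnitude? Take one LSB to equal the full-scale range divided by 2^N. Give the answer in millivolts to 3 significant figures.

V_FS = 2.3 V.
6.02 N + 1.76 ≥ 52.3 gives N ≥ 8.395, so the minimum integer is 9.
LSB = 2.3 V ÷ 2^9 = 2.3/512 V = 4.4922 mV.
Max error for round-to-nearest is LSB/2 = 2.25 mV.

2.25 mV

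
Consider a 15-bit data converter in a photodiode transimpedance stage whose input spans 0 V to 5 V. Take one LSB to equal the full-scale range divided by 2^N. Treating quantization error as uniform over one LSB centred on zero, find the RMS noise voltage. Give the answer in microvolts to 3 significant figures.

V_FS = 5 V.
One LSB is 5 V / 32768 = 152.59 µV.
For a uniform distribution on [−LSB/2, +LSB/2], V_rms = LSB/√12 = 152.59 µV/3.4641 = 44.0 µV.

44.0 µV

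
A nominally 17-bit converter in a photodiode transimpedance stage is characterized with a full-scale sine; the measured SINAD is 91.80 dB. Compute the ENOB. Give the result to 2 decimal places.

14.96 bits

ENOB = (SINAD − 1.76) / 6.02 = (91.80 − 1.76) / 6.02 = 90.04 / 6.02 = 14.9568.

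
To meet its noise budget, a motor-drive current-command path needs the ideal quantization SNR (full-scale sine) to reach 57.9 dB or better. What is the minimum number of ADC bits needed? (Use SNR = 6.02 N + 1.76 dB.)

Solving 6.02 N ≥ 57.9 − 1.76: N ≥ 9.326. Round up → N = 10.

10 bits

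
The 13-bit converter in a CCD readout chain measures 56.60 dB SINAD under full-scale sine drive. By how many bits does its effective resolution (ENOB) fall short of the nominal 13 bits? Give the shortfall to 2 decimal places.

3.89 bits

N_eff = (56.60 − 1.76)/6.02 = 9.1096 bits.
Lost resolution: 13 − 9.1096 = 3.8904 bits.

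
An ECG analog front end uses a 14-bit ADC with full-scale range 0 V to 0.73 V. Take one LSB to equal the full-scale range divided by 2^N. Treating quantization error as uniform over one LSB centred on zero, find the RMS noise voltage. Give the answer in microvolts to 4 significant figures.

Range is 0.73 V.
LSB = 0.73 V ÷ 2^14 = 0.73/16384 V = 44.5557 µV.
V_rms = LSB/√12 = 44.5557 µV / √12 = 12.86 µV.

12.86 µV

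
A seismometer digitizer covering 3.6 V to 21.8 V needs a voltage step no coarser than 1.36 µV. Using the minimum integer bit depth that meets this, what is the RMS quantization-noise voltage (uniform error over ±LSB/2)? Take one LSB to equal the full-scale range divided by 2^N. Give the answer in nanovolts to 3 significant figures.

The full-scale span is 21.8 − (3.6) = 18.2 V.
18.2 V / 1.36 µV = 1.338e7. Since 2^23 = 8388608 and 2^24 = 16777216, N = 24.
LSB = 18.2 V ÷ 2^24 = 18.2/16777216 V = 1.0848 µV.
RMS noise = LSB/√12 = 313 nV.

313 nV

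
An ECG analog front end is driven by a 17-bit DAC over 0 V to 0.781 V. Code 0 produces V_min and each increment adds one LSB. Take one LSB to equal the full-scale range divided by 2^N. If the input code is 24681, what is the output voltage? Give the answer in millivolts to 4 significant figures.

147.1 mV

Full-scale range = 0.781 V. LSB = 0.781 V / 2^17.
V_out = V_min + code × LSB = 0 V + 24681 × 0.781 V / 131072
      = 0 + 0.147063 = 0.147063 V.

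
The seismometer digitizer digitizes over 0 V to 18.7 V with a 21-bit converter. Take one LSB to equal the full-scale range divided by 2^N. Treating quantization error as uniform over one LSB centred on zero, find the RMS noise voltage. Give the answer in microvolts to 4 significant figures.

V_FS = 18.7 V.
One LSB is 18.7 V / 2097152 = 8.91685 µV.
V_rms = LSB/√12 = 8.91685 µV / √12 = 2.574 µV.

2.574 µV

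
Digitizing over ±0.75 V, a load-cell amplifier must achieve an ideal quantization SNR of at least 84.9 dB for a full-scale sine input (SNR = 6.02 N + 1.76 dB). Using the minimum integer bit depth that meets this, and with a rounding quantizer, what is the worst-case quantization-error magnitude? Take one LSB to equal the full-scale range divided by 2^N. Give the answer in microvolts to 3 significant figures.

The full-scale span is 0.75 − (-0.75) = 1.5 V.
N ≥ (84.9 − 1.76)/6.02 = 13.811 → N_min = 14.
LSB = 1.5 V / 2^14 = 91.553 µV.
|e|_max = LSB/2 = 45.8 µV.

45.8 µV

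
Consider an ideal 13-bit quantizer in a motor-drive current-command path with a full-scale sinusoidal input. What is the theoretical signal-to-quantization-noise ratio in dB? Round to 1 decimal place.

Ideal quantization SNR: 6.02 × 13 + 1.76 dB = 80.0 dB.

80.0 dB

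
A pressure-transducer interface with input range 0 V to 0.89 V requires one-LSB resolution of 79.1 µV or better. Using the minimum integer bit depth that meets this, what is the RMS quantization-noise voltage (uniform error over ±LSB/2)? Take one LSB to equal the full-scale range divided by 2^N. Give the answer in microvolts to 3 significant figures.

15.7 µV

Full-scale range = 0.89 V.
Required number of levels: 0.89/79.1 µV = 11252; smallest N with 2^N ≥ that is 14.
LSB = 0.89 V ÷ 2^14 = 0.89/16384 V = 54.321 µV.
V_rms = LSB/√12 = 15.7 µV.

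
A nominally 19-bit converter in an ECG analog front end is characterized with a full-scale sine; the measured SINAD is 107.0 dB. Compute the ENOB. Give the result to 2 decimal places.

ENOB = (SINAD − 1.76) / 6.02 = (107.0 − 1.76) / 6.02 = 105.24 / 6.02 = 17.4817.

17.48 bits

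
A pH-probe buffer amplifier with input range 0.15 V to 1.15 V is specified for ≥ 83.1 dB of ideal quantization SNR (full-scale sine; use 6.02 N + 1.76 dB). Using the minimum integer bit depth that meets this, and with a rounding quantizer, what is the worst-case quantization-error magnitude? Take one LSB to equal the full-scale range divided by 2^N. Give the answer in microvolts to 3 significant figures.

30.5 µV

Full-scale range = 1.15 V − (0.15 V) = 1 V.
Required N = ⌈(83.1 − 1.76)/6.02⌉ = ⌈13.512⌉ = 14.
Step size = 1/16384 V = 61.035 µV.
|e|_max = LSB/2 = 30.5 µV.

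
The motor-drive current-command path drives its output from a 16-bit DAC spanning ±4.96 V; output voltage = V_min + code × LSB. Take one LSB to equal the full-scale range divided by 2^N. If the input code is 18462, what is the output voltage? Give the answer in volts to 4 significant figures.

-2.165 V

The full-scale span is 4.96 − (-4.96) = 9.92 V. LSB = 9.92 V / 2^16.
V_out = V_min + code × LSB = -4.96 V + 18462 × 9.92 V / 65536
      = -4.96 + 2.79454 = -2.16546 V.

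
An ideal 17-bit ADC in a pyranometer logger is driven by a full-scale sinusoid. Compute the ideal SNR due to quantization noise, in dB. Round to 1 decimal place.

104.1 dB

Ideal quantization SNR: 6.02 × 17 + 1.76 dB = 104.1 dB.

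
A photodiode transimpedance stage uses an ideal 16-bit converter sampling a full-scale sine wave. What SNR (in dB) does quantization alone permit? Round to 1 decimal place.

98.1 dB

For an ideal N-bit converter with full-scale sine input, SNR = 6.02 N + 1.76 dB. SNR = 6.02 × 16 + 1.76 = 96.32 + 1.76 = 98.08 dB.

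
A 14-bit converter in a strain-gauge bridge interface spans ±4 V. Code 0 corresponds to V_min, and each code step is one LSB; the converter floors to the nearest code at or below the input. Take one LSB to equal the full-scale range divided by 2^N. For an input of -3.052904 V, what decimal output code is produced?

1939

Range = 4 − (-4) = 8 V. LSB = 8 V / 2^14 ≈ 488.3 µV.
V_in − V_min = -3.052904 − (-4) = 0.947096 V.
Divide by LSB: 0.947096 × 16384/8 = 1939.6526.
Truncating gives code 1939.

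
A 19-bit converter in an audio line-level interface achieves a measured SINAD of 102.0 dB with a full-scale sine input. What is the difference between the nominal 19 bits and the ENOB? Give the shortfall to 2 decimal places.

ENOB = (SINAD − 1.76)/6.02 = (102.0 − 1.76)/6.02 = 16.6512 bits.
19 − 16.6512 = 2.35 bits below nominal.

2.35 bits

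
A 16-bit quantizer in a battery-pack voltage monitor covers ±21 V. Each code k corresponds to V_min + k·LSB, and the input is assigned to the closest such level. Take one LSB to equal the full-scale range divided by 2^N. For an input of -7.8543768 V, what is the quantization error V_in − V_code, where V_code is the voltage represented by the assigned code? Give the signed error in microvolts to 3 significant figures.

The full-scale span is 21 − (-21) = 42 V. LSB = 42 V / 2^16 ≈ 0.6409 mV.
(-7.8543768 − (-21)) / LSB = 13.1456232 × 65536/42 = 20512.1800. Nearest integer: k = 20512.
V_code = -21 + (20512/65536) × 42 = -7.8544921875 V.
V_in − V_code = -7.8543768 − (-7.8544921875) = +115 µV.

+115 µV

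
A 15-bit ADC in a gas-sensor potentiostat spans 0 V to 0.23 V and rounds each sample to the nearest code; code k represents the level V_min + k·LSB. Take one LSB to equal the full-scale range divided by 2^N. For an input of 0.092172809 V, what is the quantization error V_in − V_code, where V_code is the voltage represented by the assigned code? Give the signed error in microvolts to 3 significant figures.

Full-scale range = 0.23 V. LSB = 0.23 V / 2^15 ≈ 7.019 µV.
(0.092172809 − (0)) / LSB = 0.092172809 × 32768/0.23 = 13131.8200. Nearest integer: k = 13132.
V_code = V_min + k × range/2^15 = 0 + 13132 × 0.23/32768 = 0.092174072266 V.
Error = V_in − V_code = 0.092172809 − (0.092174072266) = −1.26 µV.

−1.26 µV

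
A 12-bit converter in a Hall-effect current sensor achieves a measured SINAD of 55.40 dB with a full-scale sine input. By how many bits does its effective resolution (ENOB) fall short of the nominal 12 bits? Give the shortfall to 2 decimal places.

Effective bits = (55.40 − 1.76)/6.02 = 8.9103.
Lost resolution: 12 − 8.9103 = 3.0897 bits.

3.09 bits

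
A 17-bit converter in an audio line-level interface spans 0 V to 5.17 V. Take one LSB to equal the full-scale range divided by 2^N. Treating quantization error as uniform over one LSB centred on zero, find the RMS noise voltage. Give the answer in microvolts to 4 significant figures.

11.39 µV

Full-scale range = 5.17 V.
Step size = 5.17/131072 V = 39.4440 µV.
σ_q = LSB/√12 = 39.4440 µV/3.4641 = 11.39 µV.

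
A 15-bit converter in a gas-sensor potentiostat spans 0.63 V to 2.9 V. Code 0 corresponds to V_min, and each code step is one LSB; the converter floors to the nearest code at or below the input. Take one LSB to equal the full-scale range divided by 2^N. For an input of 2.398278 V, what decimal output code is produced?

25525

Span: 2.9 V − (0.63 V) = 2.27 V. LSB = 2.27 V / 2^15 ≈ 69.27 µV.
(V_in − V_min) × 2^15/range = (2.398278 − (0.63)) × 32768/2.27 = 25525.521.
Floor → code = 25525.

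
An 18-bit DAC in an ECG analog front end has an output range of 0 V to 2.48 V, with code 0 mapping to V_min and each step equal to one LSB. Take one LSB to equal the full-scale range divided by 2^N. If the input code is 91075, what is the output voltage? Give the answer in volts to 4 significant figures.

0.8616 V

Span = 2.48 V. LSB = 2.48 V / 2^18.
V_out = V_min + code × LSB = 0 V + 91075 × 2.48 V / 262144
      = 0 + 0.861610 = 0.861610 V.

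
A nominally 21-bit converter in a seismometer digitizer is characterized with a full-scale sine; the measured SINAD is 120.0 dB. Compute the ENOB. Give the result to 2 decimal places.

19.64 bits

(120.0 − 1.76) / 6.02 = 118.24/6.02 = 19.6412 effective bits.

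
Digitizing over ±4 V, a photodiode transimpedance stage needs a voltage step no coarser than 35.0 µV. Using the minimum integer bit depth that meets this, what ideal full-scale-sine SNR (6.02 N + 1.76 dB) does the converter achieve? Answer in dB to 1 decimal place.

Full-scale range = 4 V − (-4 V) = 8 V.
Required number of levels: 8/35.0 µV = 228570; smallest N with 2^N ≥ that is 18.
SNR = 6.02 × 18 + 1.76 = 110.12 dB.

110.1 dB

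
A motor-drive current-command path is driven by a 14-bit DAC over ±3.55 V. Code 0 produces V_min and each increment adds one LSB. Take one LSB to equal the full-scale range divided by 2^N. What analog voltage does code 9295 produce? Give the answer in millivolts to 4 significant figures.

Full-scale range = 3.55 V − (-3.55 V) = 7.1 V. LSB = 7.1 V / 2^14.
V_out = -3.55 + 9295 × (7.1/16384) V
      = -3.55 + 4.02798 = 0.477985 V.

478.0 mV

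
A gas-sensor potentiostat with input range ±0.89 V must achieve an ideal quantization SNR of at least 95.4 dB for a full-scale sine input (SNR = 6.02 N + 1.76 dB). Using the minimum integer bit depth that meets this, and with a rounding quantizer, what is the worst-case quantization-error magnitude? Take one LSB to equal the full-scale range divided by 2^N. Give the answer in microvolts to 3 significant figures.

Span: 0.89 V − (-0.89 V) = 1.78 V.
6.02 N + 1.76 ≥ 95.4 gives N ≥ 15.555, so the minimum integer is 16.
LSB = 1.78 V ÷ 2^16 = 1.78/65536 V = 27.161 µV.
Half an LSB is 13.6 µV.

13.6 µV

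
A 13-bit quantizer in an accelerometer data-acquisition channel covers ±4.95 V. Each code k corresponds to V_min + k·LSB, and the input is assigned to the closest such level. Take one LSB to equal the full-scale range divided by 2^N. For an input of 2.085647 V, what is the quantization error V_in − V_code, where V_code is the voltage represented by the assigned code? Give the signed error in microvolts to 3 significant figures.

−217 µV

Full-scale range = 4.95 V − (-4.95 V) = 9.9 V. LSB = 9.9 V / 2^13 ≈ 1.208 mV.
(2.085647 − (-4.95)) / LSB = 7.035647 × 8192/9.9 = 5821.8202. Nearest integer: k = 5822.
V_code = V_min + k × range/2^13 = -4.95 + 5822 × 9.9/8192 = 2.085864258 V.
e = 2.085647 − (2.085864258) = −217 µV.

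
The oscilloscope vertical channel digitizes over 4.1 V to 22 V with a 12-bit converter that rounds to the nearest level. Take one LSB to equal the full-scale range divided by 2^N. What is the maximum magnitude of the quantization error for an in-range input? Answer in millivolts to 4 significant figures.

2.185 mV

Full-scale range = 22 V − (4.1 V) = 17.9 V.
LSB = 17.9 V ÷ 2^12 = 17.9/4096 V = 4.37012 mV.
Worst-case error for round-to-nearest is half an LSB: 2.185 mV.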